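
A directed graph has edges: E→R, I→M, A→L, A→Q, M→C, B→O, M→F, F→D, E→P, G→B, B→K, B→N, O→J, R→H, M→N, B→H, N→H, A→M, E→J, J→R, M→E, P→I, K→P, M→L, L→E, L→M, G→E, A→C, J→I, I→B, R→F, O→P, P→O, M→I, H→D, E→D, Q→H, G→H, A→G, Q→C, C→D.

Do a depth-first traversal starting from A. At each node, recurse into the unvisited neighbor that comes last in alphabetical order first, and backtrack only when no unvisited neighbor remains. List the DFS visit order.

Visit A
A → Q
Q → H
H → D
Q → C
A → M
M → N
M → L
L → E
E → R
R → F
E → P
P → O
O → J
J → I
I → B
B → K
A → G

A → Q → H → D → C → M → N → L → E → R → F → P → O → J → I → B → K → G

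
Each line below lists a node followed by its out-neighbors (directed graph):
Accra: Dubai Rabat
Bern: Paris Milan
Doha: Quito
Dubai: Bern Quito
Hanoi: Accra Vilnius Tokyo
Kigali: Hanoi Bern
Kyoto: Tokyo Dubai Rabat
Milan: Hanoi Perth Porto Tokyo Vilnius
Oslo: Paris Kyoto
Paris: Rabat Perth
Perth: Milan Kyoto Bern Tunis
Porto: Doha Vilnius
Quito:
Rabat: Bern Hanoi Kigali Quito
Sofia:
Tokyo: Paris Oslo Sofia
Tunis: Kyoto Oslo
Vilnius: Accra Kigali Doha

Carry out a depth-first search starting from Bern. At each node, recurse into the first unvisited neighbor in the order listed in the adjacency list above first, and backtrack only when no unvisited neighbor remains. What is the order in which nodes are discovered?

Visit Bern
Bern → Paris
Paris → Rabat
Rabat → Hanoi
Hanoi → Accra
Accra → Dubai
Dubai → Quito
Hanoi → Vilnius
Vilnius → Kigali
Vilnius → Doha
Hanoi → Tokyo
Tokyo → Oslo
Oslo → Kyoto
Tokyo → Sofia
Paris → Perth
Perth → Milan
Milan → Porto
Perth → Tunis

Bern, Paris, Rabat, Hanoi, Accra, Dubai, Quito, Vilnius, Kigali, Doha, Tokyo, Oslo, Kyoto, Sofia, Perth, Milan, Porto, Tunis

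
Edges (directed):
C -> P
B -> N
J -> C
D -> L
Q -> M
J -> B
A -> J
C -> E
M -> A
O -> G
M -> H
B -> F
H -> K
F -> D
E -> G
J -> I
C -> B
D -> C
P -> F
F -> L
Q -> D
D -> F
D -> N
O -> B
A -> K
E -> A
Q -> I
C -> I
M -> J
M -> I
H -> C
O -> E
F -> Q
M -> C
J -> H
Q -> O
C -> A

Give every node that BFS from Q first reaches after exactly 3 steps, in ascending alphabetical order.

K, P

Level 0: Q
Level 1: D, I, M, O
Level 2: A, B, C, E, F, G, H, J, L, N
Level 3: K, P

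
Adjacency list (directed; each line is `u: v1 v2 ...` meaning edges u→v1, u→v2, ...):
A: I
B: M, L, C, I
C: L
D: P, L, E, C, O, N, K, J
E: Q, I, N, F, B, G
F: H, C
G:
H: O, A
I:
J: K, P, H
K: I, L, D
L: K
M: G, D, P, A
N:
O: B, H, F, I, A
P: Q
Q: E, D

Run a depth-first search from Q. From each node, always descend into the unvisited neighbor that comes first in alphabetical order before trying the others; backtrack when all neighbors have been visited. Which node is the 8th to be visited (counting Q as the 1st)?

B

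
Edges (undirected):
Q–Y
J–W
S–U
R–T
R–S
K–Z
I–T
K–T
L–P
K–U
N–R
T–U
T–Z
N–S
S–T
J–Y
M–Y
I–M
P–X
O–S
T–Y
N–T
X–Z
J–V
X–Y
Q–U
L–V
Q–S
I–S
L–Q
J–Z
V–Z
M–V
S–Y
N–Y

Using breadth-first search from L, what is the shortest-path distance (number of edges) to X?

2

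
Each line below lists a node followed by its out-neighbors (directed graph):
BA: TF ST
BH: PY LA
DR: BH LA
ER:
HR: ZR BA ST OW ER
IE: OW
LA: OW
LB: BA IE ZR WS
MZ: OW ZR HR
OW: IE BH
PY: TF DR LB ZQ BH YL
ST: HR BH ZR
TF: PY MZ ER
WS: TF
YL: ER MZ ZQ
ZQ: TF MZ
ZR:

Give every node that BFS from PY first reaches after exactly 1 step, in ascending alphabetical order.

BH, DR, LB, TF, YL, ZQ

Level 0: PY
Level 1: BH, DR, LB, TF, YL, ZQ
Level 2: BA, ER, IE, LA, MZ, WS, ZR
Level 3: HR, OW, ST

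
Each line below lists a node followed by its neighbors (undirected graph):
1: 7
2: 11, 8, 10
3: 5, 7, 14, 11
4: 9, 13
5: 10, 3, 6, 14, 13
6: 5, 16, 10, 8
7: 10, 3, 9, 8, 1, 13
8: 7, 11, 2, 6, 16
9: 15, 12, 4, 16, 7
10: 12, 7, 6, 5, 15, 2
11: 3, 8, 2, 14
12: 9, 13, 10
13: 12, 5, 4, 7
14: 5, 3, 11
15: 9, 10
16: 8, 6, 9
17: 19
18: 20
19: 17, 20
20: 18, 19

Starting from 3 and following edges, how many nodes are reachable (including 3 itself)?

BFS from 3 visits: 3, 5, 7, 14, 11, 10, 6, 13, 9, 8, 1, 2, 12, 15, 16, 4
Reachable nodes: 16 of 20 total.

16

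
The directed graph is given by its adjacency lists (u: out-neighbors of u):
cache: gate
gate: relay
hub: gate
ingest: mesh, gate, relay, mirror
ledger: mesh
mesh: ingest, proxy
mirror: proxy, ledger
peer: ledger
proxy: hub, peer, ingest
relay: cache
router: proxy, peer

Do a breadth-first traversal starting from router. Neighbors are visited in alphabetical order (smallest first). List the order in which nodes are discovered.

router peer proxy ledger hub ingest mesh gate mirror relay cache

Visit router; enqueue peer, proxy → queue [peer, proxy]
Visit peer; enqueue ledger → queue [proxy, ledger]
Visit proxy; enqueue hub, ingest → queue [ledger, hub, ingest]
Visit ledger; enqueue mesh → queue [hub, ingest, mesh]
Visit hub; enqueue gate → queue [ingest, mesh, gate]
Visit ingest; enqueue mirror, relay → queue [mesh, gate, mirror, relay]
Visit mesh → queue [gate, mirror, relay]
Visit gate → queue [mirror, relay]
Visit mirror → queue [relay]
Visit relay; enqueue cache → queue [cache]
Visit cache → queue []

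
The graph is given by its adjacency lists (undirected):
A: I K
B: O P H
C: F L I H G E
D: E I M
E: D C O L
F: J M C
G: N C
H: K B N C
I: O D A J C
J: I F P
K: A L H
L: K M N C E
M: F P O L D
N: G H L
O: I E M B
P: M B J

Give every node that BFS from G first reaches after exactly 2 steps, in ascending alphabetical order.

E, F, H, I, L

Level 0: G
Level 1: C, N
Level 2: E, F, H, I, L
Level 3: A, B, D, J, K, M, O
Level 4: P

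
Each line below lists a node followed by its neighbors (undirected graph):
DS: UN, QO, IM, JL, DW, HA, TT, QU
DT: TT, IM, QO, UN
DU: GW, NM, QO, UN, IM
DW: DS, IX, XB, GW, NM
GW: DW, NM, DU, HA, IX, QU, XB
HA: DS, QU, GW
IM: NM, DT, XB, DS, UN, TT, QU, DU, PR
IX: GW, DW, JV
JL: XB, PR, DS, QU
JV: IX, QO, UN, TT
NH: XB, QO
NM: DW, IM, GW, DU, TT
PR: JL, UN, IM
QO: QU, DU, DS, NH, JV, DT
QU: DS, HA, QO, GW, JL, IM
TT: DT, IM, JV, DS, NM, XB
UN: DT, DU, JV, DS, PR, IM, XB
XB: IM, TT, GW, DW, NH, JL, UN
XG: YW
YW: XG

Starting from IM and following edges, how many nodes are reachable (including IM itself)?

18

BFS from IM visits: IM, NM, DT, XB, DS, UN, TT, QU, DU, PR, DW, GW, QO, NH, JL, HA, JV, IX
Reachable nodes: 18 of 20 total.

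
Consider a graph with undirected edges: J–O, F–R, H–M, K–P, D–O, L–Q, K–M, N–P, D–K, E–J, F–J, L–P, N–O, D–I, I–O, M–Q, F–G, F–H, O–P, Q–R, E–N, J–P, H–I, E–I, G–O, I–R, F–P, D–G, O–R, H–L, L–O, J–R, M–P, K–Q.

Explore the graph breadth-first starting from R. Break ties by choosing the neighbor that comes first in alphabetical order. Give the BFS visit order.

R → F → I → J → O → Q → G → H → P → D → E → L → N → K → M

Visit R; enqueue F, I, J, O, Q → queue [F, I, J, O, Q]
Visit F; enqueue G, H, P → queue [I, J, O, Q, G, H, P]
Visit I; enqueue D, E → queue [J, O, Q, G, H, P, D, E]
Visit J → queue [O, Q, G, H, P, D, E]
Visit O; enqueue L, N → queue [Q, G, H, P, D, E, L, N]
Visit Q; enqueue K, M → queue [G, H, P, D, E, L, N, K, M]
Visit G → queue [H, P, D, E, L, N, K, M]
Visit H → queue [P, D, E, L, N, K, M]
Visit P → queue [D, E, L, N, K, M]
Visit D → queue [E, L, N, K, M]
Visit E → queue [L, N, K, M]
Visit L → queue [N, K, M]
Visit N → queue [K, M]
Visit K → queue [M]
Visit M → queue []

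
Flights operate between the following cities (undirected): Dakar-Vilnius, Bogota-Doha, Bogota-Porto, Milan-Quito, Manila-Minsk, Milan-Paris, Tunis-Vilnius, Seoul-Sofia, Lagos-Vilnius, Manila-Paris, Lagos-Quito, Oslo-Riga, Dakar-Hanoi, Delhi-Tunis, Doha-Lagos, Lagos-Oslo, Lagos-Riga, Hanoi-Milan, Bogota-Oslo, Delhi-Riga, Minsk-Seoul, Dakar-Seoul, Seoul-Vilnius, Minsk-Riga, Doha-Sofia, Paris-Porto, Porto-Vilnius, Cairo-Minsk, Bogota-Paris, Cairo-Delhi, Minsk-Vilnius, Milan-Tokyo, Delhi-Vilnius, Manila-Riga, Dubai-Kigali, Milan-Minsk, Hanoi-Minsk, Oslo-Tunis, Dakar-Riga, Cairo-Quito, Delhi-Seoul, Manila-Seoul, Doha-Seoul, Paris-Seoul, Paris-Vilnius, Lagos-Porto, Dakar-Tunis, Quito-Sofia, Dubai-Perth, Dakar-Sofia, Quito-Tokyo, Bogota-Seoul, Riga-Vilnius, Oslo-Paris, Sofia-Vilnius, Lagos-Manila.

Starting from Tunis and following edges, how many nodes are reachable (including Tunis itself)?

BFS from Tunis visits: Tunis, Vilnius, Oslo, Delhi, Dakar, Sofia, Seoul, Riga, Porto, Paris, Minsk, Lagos, Bogota, Cairo, Hanoi, Quito, Doha, Manila, Milan, Tokyo
Reachable nodes: 20 of 23 total.

20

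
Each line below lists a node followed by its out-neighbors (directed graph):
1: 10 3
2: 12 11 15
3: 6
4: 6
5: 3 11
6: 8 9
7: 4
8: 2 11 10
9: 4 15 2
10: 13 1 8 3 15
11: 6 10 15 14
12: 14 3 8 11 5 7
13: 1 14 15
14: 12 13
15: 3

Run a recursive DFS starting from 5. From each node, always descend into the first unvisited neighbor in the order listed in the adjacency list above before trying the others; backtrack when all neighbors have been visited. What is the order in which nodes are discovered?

5 -> 3 -> 6 -> 8 -> 2 -> 12 -> 14 -> 13 -> 1 -> 10 -> 15 -> 11 -> 7 -> 4 -> 9

Visit 5
5 → 3
3 → 6
6 → 8
8 → 2
2 → 12
12 → 14
14 → 13
13 → 1
1 → 10
10 → 15
12 → 11
12 → 7
7 → 4
6 → 9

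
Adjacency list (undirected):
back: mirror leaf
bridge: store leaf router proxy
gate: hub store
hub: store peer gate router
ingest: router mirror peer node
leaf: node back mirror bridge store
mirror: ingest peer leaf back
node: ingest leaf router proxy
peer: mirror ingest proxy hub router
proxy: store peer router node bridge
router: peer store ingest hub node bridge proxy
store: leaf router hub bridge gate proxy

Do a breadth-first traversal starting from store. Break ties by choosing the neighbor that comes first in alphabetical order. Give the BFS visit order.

Visit store; enqueue bridge, gate, hub, leaf, proxy, router → queue [bridge, gate, hub, leaf, proxy, router]
Visit bridge → queue [gate, hub, leaf, proxy, router]
Visit gate → queue [hub, leaf, proxy, router]
Visit hub; enqueue peer → queue [leaf, proxy, router, peer]
Visit leaf; enqueue back, mirror, node → queue [proxy, router, peer, back, mirror, node]
Visit proxy → queue [router, peer, back, mirror, node]
Visit router; enqueue ingest → queue [peer, back, mirror, node, ingest]
Visit peer → queue [back, mirror, node, ingest]
Visit back → queue [mirror, node, ingest]
Visit mirror → queue [node, ingest]
Visit node → queue [ingest]
Visit ingest → queue []

store → bridge → gate → hub → leaf → proxy → router → peer → back → mirror → node → ingest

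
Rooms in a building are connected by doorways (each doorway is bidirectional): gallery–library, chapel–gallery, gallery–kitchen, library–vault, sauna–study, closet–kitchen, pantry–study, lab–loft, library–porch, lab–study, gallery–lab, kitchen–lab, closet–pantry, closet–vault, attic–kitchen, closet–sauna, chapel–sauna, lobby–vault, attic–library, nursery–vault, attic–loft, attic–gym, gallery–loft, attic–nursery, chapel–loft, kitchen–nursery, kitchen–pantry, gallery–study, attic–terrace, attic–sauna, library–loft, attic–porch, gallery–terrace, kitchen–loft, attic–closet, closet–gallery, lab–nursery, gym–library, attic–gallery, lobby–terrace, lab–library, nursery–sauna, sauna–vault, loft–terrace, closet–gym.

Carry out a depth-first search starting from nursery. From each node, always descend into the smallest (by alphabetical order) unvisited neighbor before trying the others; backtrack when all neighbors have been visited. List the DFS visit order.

nursery, attic, closet, gallery, chapel, loft, kitchen, lab, library, gym, porch, vault, lobby, terrace, sauna, study, pantry

Visit nursery
nursery → attic
attic → closet
closet → gallery
gallery → chapel
chapel → loft
loft → kitchen
kitchen → lab
lab → library
library → gym
library → porch
library → vault
vault → lobby
lobby → terrace
vault → sauna
sauna → study
study → pantry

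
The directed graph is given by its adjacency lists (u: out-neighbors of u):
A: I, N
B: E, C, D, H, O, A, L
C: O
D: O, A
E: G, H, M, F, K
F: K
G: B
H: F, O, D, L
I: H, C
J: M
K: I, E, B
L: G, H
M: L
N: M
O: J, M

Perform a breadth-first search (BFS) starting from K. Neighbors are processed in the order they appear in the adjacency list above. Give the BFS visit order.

K I E B H C G M F D O A L J N

Visit K; enqueue I, E, B → queue [I, E, B]
Visit I; enqueue H, C → queue [E, B, H, C]
Visit E; enqueue G, M, F → queue [B, H, C, G, M, F]
Visit B; enqueue D, O, A, L → queue [H, C, G, M, F, D, O, A, L]
Visit H → queue [C, G, M, F, D, O, A, L]
Visit C → queue [G, M, F, D, O, A, L]
Visit G → queue [M, F, D, O, A, L]
Visit M → queue [F, D, O, A, L]
Visit F → queue [D, O, A, L]
Visit D → queue [O, A, L]
Visit O; enqueue J → queue [A, L, J]
Visit A; enqueue N → queue [L, J, N]
Visit L → queue [J, N]
Visit J → queue [N]
Visit N → queue []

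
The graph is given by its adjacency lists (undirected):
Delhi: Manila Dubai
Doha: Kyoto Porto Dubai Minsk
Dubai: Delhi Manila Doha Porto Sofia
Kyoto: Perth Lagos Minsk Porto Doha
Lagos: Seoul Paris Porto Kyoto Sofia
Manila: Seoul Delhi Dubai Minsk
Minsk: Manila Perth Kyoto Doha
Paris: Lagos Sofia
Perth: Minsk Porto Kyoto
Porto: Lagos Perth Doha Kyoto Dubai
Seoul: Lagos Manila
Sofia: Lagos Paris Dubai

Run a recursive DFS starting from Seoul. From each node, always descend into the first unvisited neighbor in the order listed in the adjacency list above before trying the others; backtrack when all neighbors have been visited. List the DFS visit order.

Visit Seoul
Seoul → Lagos
Lagos → Paris
Paris → Sofia
Sofia → Dubai
Dubai → Delhi
Delhi → Manila
Manila → Minsk
Minsk → Perth
Perth → Porto
Porto → Doha
Doha → Kyoto

Seoul -> Lagos -> Paris -> Sofia -> Dubai -> Delhi -> Manila -> Minsk -> Perth -> Porto -> Doha -> Kyoto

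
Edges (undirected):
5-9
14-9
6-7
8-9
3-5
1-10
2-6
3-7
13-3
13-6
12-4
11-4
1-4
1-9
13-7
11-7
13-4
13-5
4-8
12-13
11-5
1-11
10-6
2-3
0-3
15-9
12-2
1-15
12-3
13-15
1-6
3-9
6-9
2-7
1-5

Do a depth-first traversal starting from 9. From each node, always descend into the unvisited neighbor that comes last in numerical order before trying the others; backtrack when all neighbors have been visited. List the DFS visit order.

9 -> 15 -> 13 -> 12 -> 4 -> 11 -> 7 -> 6 -> 10 -> 1 -> 5 -> 3 -> 2 -> 0 -> 8 -> 14

Visit 9
9 → 15
15 → 13
13 → 12
12 → 4
4 → 11
11 → 7
7 → 6
6 → 10
10 → 1
1 → 5
5 → 3
3 → 2
3 → 0
4 → 8
9 → 14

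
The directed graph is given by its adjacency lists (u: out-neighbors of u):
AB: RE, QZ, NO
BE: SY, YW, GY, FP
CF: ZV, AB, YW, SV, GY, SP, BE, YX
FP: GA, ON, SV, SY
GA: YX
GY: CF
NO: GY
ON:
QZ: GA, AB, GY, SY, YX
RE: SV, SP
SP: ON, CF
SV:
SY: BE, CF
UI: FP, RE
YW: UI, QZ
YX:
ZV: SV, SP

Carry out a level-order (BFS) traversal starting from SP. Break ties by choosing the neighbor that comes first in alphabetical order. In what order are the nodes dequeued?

SP, CF, ON, AB, BE, GY, SV, YW, YX, ZV, NO, QZ, RE, FP, SY, UI, GA

Visit SP; enqueue CF, ON → queue [CF, ON]
Visit CF; enqueue AB, BE, GY, SV, YW, YX, ZV → queue [ON, AB, BE, GY, SV, YW, YX, ZV]
Visit ON → queue [AB, BE, GY, SV, YW, YX, ZV]
Visit AB; enqueue NO, QZ, RE → queue [BE, GY, SV, YW, YX, ZV, NO, QZ, RE]
Visit BE; enqueue FP, SY → queue [GY, SV, YW, YX, ZV, NO, QZ, RE, FP, SY]
Visit GY → queue [SV, YW, YX, ZV, NO, QZ, RE, FP, SY]
Visit SV → queue [YW, YX, ZV, NO, QZ, RE, FP, SY]
Visit YW; enqueue UI → queue [YX, ZV, NO, QZ, RE, FP, SY, UI]
Visit YX → queue [ZV, NO, QZ, RE, FP, SY, UI]
Visit ZV → queue [NO, QZ, RE, FP, SY, UI]
Visit NO → queue [QZ, RE, FP, SY, UI]
Visit QZ; enqueue GA → queue [RE, FP, SY, UI, GA]
Visit RE → queue [FP, SY, UI, GA]
Visit FP → queue [SY, UI, GA]
Visit SY → queue [UI, GA]
Visit UI → queue [GA]
Visit GA → queue []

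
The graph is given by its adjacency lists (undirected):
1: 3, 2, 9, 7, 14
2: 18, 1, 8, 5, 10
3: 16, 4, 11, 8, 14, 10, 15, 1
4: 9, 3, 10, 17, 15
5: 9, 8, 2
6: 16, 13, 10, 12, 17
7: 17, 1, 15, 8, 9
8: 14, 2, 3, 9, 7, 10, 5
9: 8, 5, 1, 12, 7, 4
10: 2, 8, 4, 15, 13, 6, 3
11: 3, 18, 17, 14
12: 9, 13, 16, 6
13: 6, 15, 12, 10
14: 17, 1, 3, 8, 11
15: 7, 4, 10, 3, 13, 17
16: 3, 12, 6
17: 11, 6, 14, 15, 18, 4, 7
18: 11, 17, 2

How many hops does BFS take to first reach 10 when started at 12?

Level 0: 12
Level 1: 6, 9, 13, 16
Level 2: 1, 3, 4, 5, 7, 8, 10, 15, 17
Level 3: 2, 11, 14, 18
10 first appears at level 2.

2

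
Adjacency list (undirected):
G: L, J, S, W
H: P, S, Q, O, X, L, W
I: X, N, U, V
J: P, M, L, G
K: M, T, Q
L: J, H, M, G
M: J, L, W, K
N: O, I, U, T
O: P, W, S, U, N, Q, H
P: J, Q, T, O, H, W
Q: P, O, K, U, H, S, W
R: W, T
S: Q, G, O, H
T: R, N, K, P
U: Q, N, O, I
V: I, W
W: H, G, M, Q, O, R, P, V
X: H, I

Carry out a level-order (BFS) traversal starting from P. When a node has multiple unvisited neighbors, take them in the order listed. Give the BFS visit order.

Visit P; enqueue J, Q, T, O, H, W → queue [J, Q, T, O, H, W]
Visit J; enqueue M, L, G → queue [Q, T, O, H, W, M, L, G]
Visit Q; enqueue K, U, S → queue [T, O, H, W, M, L, G, K, U, S]
Visit T; enqueue R, N → queue [O, H, W, M, L, G, K, U, S, R, N]
Visit O → queue [H, W, M, L, G, K, U, S, R, N]
Visit H; enqueue X → queue [W, M, L, G, K, U, S, R, N, X]
Visit W; enqueue V → queue [M, L, G, K, U, S, R, N, X, V]
Visit M → queue [L, G, K, U, S, R, N, X, V]
Visit L → queue [G, K, U, S, R, N, X, V]
Visit G → queue [K, U, S, R, N, X, V]
Visit K → queue [U, S, R, N, X, V]
Visit U; enqueue I → queue [S, R, N, X, V, I]
Visit S → queue [R, N, X, V, I]
Visit R → queue [N, X, V, I]
Visit N → queue [X, V, I]
Visit X → queue [V, I]
Visit V → queue [I]
Visit I → queue []

P → J → Q → T → O → H → W → M → L → G → K → U → S → R → N → X → V → I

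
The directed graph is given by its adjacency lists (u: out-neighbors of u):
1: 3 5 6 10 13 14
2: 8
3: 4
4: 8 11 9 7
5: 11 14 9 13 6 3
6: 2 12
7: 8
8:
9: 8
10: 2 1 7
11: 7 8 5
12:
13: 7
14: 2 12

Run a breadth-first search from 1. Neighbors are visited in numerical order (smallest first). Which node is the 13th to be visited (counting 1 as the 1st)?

Visit 1; enqueue 3, 5, 6, 10, 13, 14 → queue [3, 5, 6, 10, 13, 14]
Visit 3; enqueue 4 → queue [5, 6, 10, 13, 14, 4]
Visit 5; enqueue 9, 11 → queue [6, 10, 13, 14, 4, 9, 11]
Visit 6; enqueue 2, 12 → queue [10, 13, 14, 4, 9, 11, 2, 12]
Visit 10; enqueue 7 → queue [13, 14, 4, 9, 11, 2, 12, 7]
Visit 13 → queue [14, 4, 9, 11, 2, 12, 7]
Visit 14 → queue [4, 9, 11, 2, 12, 7]
Visit 4; enqueue 8 → queue [9, 11, 2, 12, 7, 8]
Visit 9 → queue [11, 2, 12, 7, 8]
Visit 11 → queue [2, 12, 7, 8]
Visit 2 → queue [12, 7, 8]
Visit 12 → queue [7, 8]
Visit 7 → queue [8]
Visit 8 → queue []

Visit order: 1, 3, 5, 6, 10, 13, 14, 4, 9, 11, 2, 12, 7, 8

7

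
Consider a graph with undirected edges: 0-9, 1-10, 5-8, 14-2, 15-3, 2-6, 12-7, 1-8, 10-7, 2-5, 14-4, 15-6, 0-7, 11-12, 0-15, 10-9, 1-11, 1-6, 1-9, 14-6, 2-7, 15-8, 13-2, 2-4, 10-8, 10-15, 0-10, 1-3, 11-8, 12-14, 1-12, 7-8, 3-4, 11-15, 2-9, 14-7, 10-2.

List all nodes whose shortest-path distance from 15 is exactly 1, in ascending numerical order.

0, 3, 6, 8, 10, 11

Level 0: 15
Level 1: 0, 3, 6, 8, 10, 11
Level 2: 1, 2, 4, 5, 7, 9, 12, 14
Level 3: 13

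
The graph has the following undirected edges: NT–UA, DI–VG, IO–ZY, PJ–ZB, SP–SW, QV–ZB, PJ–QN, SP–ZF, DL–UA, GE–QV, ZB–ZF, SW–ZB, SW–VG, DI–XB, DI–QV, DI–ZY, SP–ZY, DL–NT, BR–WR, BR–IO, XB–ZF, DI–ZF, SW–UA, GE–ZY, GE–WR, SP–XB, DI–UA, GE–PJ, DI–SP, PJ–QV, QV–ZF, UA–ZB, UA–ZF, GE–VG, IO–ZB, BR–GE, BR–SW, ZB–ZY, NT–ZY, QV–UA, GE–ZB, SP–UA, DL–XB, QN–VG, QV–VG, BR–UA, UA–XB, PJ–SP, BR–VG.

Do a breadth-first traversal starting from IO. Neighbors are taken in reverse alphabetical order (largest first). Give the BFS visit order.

IO ZY ZB BR SP NT GE DI ZF UA SW QV PJ WR VG XB DL QN

Visit IO; enqueue ZY, ZB, BR → queue [ZY, ZB, BR]
Visit ZY; enqueue SP, NT, GE, DI → queue [ZB, BR, SP, NT, GE, DI]
Visit ZB; enqueue ZF, UA, SW, QV, PJ → queue [BR, SP, NT, GE, DI, ZF, UA, SW, QV, PJ]
Visit BR; enqueue WR, VG → queue [SP, NT, GE, DI, ZF, UA, SW, QV, PJ, WR, VG]
Visit SP; enqueue XB → queue [NT, GE, DI, ZF, UA, SW, QV, PJ, WR, VG, XB]
Visit NT; enqueue DL → queue [GE, DI, ZF, UA, SW, QV, PJ, WR, VG, XB, DL]
Visit GE → queue [DI, ZF, UA, SW, QV, PJ, WR, VG, XB, DL]
Visit DI → queue [ZF, UA, SW, QV, PJ, WR, VG, XB, DL]
Visit ZF → queue [UA, SW, QV, PJ, WR, VG, XB, DL]
Visit UA → queue [SW, QV, PJ, WR, VG, XB, DL]
Visit SW → queue [QV, PJ, WR, VG, XB, DL]
Visit QV → queue [PJ, WR, VG, XB, DL]
Visit PJ; enqueue QN → queue [WR, VG, XB, DL, QN]
Visit WR → queue [VG, XB, DL, QN]
Visit VG → queue [XB, DL, QN]
Visit XB → queue [DL, QN]
Visit DL → queue [QN]
Visit QN → queue []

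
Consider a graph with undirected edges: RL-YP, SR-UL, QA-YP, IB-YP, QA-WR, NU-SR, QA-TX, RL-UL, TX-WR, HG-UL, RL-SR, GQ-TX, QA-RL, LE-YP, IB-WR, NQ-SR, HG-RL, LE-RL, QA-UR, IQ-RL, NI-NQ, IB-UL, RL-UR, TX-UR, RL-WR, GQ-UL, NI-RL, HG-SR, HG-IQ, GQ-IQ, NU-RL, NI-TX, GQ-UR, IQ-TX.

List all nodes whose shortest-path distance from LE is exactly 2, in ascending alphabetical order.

Level 0: LE
Level 1: RL, YP
Level 2: HG, IB, IQ, NI, NU, QA, SR, UL, UR, WR
Level 3: GQ, NQ, TX

HG, IB, IQ, NI, NU, QA, SR, UL, UR, WR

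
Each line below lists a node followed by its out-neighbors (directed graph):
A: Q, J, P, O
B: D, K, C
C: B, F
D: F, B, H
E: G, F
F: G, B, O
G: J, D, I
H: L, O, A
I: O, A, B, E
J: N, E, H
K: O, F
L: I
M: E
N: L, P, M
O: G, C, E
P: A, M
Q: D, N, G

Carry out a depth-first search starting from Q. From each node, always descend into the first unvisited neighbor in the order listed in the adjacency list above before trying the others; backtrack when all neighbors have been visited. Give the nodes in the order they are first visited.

Visit Q
Q → D
D → F
F → G
G → J
J → N
N → L
L → I
I → O
O → C
C → B
B → K
O → E
I → A
A → P
P → M
J → H

Q, D, F, G, J, N, L, I, O, C, B, K, E, A, P, M, H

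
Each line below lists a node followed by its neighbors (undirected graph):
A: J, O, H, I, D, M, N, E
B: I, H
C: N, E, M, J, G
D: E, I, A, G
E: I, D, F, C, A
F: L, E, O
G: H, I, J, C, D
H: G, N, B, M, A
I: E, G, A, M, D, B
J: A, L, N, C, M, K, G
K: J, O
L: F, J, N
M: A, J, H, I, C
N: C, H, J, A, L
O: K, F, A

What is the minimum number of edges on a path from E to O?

2

Level 0: E
Level 1: A, C, D, F, I
Level 2: B, G, H, J, L, M, N, O
Level 3: K
O first appears at level 2.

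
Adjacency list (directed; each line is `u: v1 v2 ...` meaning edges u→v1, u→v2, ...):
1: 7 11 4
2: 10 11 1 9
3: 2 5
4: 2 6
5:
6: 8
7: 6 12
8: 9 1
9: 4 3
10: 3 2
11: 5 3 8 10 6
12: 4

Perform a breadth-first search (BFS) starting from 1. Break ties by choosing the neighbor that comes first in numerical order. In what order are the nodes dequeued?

1 4 7 11 2 6 12 3 5 8 10 9

Visit 1; enqueue 4, 7, 11 → queue [4, 7, 11]
Visit 4; enqueue 2, 6 → queue [7, 11, 2, 6]
Visit 7; enqueue 12 → queue [11, 2, 6, 12]
Visit 11; enqueue 3, 5, 8, 10 → queue [2, 6, 12, 3, 5, 8, 10]
Visit 2; enqueue 9 → queue [6, 12, 3, 5, 8, 10, 9]
Visit 6 → queue [12, 3, 5, 8, 10, 9]
Visit 12 → queue [3, 5, 8, 10, 9]
Visit 3 → queue [5, 8, 10, 9]
Visit 5 → queue [8, 10, 9]
Visit 8 → queue [10, 9]
Visit 10 → queue [9]
Visit 9 → queue []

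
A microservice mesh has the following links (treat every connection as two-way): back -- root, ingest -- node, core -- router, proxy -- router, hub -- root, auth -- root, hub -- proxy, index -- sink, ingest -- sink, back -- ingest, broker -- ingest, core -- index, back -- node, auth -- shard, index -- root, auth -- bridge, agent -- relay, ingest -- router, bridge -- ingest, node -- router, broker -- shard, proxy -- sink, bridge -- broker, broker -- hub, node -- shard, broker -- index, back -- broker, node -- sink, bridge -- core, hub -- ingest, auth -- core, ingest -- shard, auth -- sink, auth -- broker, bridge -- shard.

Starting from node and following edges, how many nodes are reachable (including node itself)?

BFS from node visits: node, sink, shard, router, ingest, back, proxy, index, auth, broker, bridge, core, hub, root
Reachable nodes: 14 of 16 total.

14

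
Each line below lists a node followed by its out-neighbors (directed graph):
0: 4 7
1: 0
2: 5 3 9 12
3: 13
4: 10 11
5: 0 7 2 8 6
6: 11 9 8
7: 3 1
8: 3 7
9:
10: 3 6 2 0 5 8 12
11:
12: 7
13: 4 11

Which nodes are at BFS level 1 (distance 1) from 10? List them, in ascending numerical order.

Level 0: 10
Level 1: 0, 2, 3, 5, 6, 8, 12
Level 2: 4, 7, 9, 11, 13
Level 3: 1

0, 2, 3, 5, 6, 8, 12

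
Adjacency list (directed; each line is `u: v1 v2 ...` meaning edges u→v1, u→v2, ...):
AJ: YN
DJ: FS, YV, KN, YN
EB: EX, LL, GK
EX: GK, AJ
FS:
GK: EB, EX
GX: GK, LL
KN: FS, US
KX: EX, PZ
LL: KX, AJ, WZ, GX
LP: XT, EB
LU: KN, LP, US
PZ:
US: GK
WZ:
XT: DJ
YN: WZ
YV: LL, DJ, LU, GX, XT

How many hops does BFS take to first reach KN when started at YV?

2

Level 0: YV
Level 1: DJ, GX, LL, LU, XT
Level 2: AJ, FS, GK, KN, KX, LP, US, WZ, YN
Level 3: EB, EX, PZ
KN first appears at level 2.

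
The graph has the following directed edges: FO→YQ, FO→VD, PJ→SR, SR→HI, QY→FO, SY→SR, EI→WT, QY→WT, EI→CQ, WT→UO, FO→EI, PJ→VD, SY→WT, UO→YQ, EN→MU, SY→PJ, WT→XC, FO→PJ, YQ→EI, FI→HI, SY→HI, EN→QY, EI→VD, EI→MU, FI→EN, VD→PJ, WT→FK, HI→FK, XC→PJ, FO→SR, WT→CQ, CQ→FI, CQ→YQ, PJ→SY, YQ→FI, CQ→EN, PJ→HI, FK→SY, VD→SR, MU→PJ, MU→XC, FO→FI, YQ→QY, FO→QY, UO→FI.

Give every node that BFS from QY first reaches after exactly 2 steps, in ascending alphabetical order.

CQ, EI, FI, FK, PJ, SR, UO, VD, XC, YQ

Level 0: QY
Level 1: FO, WT
Level 2: CQ, EI, FI, FK, PJ, SR, UO, VD, XC, YQ
Level 3: EN, HI, MU, SY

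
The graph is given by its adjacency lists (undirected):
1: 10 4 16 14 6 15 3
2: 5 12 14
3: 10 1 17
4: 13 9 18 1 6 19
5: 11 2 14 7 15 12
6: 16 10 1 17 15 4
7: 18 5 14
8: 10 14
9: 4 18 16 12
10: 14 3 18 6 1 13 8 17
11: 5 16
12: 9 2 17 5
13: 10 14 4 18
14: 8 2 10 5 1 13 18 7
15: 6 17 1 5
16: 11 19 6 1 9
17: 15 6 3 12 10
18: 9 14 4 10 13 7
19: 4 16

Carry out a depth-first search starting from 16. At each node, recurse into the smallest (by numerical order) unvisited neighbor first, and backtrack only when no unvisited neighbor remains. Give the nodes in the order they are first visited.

16, 1, 3, 10, 6, 4, 9, 12, 2, 5, 7, 14, 8, 13, 18, 11, 15, 17, 19

Visit 16
16 → 1
1 → 3
3 → 10
10 → 6
6 → 4
4 → 9
9 → 12
12 → 2
2 → 5
5 → 7
7 → 14
14 → 8
14 → 13
13 → 18
5 → 11
5 → 15
15 → 17
4 → 19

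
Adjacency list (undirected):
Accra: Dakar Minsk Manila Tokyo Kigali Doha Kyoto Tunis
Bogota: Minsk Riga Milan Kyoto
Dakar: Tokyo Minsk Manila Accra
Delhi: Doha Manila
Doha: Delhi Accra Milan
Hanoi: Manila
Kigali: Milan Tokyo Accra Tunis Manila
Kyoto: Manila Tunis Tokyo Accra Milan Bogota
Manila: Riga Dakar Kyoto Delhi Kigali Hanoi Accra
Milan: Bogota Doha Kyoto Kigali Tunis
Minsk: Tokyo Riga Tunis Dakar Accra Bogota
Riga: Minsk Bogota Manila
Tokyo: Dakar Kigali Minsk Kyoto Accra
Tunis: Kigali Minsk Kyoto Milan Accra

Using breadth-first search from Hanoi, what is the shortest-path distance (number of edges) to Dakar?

2

Level 0: Hanoi
Level 1: Manila
Level 2: Accra, Dakar, Delhi, Kigali, Kyoto, Riga
Level 3: Bogota, Doha, Milan, Minsk, Tokyo, Tunis
Dakar first appears at level 2.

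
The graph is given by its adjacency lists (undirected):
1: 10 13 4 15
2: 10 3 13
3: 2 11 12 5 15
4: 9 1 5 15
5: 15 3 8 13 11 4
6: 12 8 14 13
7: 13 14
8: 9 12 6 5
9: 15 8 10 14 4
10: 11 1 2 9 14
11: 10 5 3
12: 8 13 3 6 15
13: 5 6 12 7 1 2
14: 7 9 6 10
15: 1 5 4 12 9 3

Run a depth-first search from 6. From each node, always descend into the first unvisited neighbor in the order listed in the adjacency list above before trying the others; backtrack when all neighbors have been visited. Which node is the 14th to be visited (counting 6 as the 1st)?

14

Visit 6
6 → 12
12 → 8
8 → 9
9 → 15
15 → 1
1 → 10
10 → 11
11 → 5
5 → 3
3 → 2
2 → 13
13 → 7
7 → 14
5 → 4

Visit order: 6, 12, 8, 9, 15, 1, 10, 11, 5, 3, 2, 13, 7, 14, 4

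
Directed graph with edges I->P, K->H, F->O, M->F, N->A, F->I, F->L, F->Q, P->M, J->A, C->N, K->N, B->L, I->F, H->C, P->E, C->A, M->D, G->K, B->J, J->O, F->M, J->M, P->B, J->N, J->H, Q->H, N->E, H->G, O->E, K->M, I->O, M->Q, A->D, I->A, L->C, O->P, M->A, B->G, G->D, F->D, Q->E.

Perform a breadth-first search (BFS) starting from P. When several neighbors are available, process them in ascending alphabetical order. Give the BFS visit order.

P → B → E → M → G → J → L → A → D → F → Q → K → H → N → O → C → I

Visit P; enqueue B, E, M → queue [B, E, M]
Visit B; enqueue G, J, L → queue [E, M, G, J, L]
Visit E → queue [M, G, J, L]
Visit M; enqueue A, D, F, Q → queue [G, J, L, A, D, F, Q]
Visit G; enqueue K → queue [J, L, A, D, F, Q, K]
Visit J; enqueue H, N, O → queue [L, A, D, F, Q, K, H, N, O]
Visit L; enqueue C → queue [A, D, F, Q, K, H, N, O, C]
Visit A → queue [D, F, Q, K, H, N, O, C]
Visit D → queue [F, Q, K, H, N, O, C]
Visit F; enqueue I → queue [Q, K, H, N, O, C, I]
Visit Q → queue [K, H, N, O, C, I]
Visit K → queue [H, N, O, C, I]
Visit H → queue [N, O, C, I]
Visit N → queue [O, C, I]
Visit O → queue [C, I]
Visit C → queue [I]
Visit I → queue []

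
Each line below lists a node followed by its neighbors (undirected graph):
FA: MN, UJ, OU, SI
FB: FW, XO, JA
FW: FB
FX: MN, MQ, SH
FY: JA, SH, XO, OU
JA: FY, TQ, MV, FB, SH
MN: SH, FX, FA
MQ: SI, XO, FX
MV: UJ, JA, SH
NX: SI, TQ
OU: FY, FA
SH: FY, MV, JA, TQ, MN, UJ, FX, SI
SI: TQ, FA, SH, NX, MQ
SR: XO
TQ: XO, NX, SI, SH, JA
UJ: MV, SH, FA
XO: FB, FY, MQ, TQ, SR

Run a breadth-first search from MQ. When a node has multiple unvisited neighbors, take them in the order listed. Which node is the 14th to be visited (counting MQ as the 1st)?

Visit MQ; enqueue SI, XO, FX → queue [SI, XO, FX]
Visit SI; enqueue TQ, FA, SH, NX → queue [XO, FX, TQ, FA, SH, NX]
Visit XO; enqueue FB, FY, SR → queue [FX, TQ, FA, SH, NX, FB, FY, SR]
Visit FX; enqueue MN → queue [TQ, FA, SH, NX, FB, FY, SR, MN]
Visit TQ; enqueue JA → queue [FA, SH, NX, FB, FY, SR, MN, JA]
Visit FA; enqueue UJ, OU → queue [SH, NX, FB, FY, SR, MN, JA, UJ, OU]
Visit SH; enqueue MV → queue [NX, FB, FY, SR, MN, JA, UJ, OU, MV]
Visit NX → queue [FB, FY, SR, MN, JA, UJ, OU, MV]
Visit FB; enqueue FW → queue [FY, SR, MN, JA, UJ, OU, MV, FW]
Visit FY → queue [SR, MN, JA, UJ, OU, MV, FW]
Visit SR → queue [MN, JA, UJ, OU, MV, FW]
Visit MN → queue [JA, UJ, OU, MV, FW]
Visit JA → queue [UJ, OU, MV, FW]
Visit UJ → queue [OU, MV, FW]
Visit OU → queue [MV, FW]
Visit MV → queue [FW]
Visit FW → queue []

Visit order: MQ, SI, XO, FX, TQ, FA, SH, NX, FB, FY, SR, MN, JA, UJ, OU, MV, FW

UJ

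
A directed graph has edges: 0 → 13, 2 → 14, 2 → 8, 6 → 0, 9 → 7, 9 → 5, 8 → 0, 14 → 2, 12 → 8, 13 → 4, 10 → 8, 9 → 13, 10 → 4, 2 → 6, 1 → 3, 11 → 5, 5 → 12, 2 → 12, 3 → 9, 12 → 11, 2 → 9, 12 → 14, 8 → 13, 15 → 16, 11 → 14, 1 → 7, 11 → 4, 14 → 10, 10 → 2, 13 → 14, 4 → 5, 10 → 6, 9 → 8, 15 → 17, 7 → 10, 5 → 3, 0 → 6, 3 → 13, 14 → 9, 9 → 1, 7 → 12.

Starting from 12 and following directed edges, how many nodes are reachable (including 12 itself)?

15

BFS from 12 visits: 12, 8, 11, 14, 0, 13, 4, 5, 2, 9, 10, 6, 3, 1, 7
Reachable nodes: 15 of 18 total.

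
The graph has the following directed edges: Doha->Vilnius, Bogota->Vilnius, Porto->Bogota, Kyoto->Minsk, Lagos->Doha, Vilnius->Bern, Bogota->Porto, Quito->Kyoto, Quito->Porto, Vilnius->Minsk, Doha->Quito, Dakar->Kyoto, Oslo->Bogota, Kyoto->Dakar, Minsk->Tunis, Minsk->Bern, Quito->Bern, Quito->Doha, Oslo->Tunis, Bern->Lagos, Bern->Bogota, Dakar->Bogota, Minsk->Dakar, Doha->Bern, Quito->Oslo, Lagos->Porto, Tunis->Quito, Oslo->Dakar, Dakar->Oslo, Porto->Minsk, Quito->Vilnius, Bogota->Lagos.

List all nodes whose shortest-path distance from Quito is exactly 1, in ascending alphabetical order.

Level 0: Quito
Level 1: Bern, Doha, Kyoto, Oslo, Porto, Vilnius
Level 2: Bogota, Dakar, Lagos, Minsk, Tunis

Bern, Doha, Kyoto, Oslo, Porto, Vilnius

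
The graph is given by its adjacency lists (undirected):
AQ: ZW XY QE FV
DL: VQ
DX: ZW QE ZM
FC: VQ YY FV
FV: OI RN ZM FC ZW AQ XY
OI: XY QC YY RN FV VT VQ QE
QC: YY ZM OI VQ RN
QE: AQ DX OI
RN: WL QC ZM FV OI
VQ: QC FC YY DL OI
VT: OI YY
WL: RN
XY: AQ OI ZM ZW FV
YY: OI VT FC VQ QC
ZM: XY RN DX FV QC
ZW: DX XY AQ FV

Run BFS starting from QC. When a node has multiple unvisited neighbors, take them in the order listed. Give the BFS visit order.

Visit QC; enqueue YY, ZM, OI, VQ, RN → queue [YY, ZM, OI, VQ, RN]
Visit YY; enqueue VT, FC → queue [ZM, OI, VQ, RN, VT, FC]
Visit ZM; enqueue XY, DX, FV → queue [OI, VQ, RN, VT, FC, XY, DX, FV]
Visit OI; enqueue QE → queue [VQ, RN, VT, FC, XY, DX, FV, QE]
Visit VQ; enqueue DL → queue [RN, VT, FC, XY, DX, FV, QE, DL]
Visit RN; enqueue WL → queue [VT, FC, XY, DX, FV, QE, DL, WL]
Visit VT → queue [FC, XY, DX, FV, QE, DL, WL]
Visit FC → queue [XY, DX, FV, QE, DL, WL]
Visit XY; enqueue AQ, ZW → queue [DX, FV, QE, DL, WL, AQ, ZW]
Visit DX → queue [FV, QE, DL, WL, AQ, ZW]
Visit FV → queue [QE, DL, WL, AQ, ZW]
Visit QE → queue [DL, WL, AQ, ZW]
Visit DL → queue [WL, AQ, ZW]
Visit WL → queue [AQ, ZW]
Visit AQ → queue [ZW]
Visit ZW → queue []

QC → YY → ZM → OI → VQ → RN → VT → FC → XY → DX → FV → QE → DL → WL → AQ → ZW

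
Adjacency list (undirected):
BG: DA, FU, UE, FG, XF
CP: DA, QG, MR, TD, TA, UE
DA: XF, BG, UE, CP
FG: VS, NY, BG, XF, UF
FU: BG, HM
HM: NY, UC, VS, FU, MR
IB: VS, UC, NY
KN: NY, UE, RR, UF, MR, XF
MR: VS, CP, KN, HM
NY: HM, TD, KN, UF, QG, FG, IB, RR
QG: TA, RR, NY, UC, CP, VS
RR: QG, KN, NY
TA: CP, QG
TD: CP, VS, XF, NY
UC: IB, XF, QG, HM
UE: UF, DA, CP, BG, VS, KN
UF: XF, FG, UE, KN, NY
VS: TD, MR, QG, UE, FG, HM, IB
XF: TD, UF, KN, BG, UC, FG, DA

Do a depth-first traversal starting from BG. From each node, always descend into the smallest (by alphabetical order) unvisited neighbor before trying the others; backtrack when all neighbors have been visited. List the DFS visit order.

Visit BG
BG → DA
DA → CP
CP → MR
MR → HM
HM → FU
HM → NY
NY → FG
FG → UF
UF → KN
KN → RR
RR → QG
QG → TA
QG → UC
UC → IB
IB → VS
VS → TD
TD → XF
VS → UE

BG DA CP MR HM FU NY FG UF KN RR QG TA UC IB VS TD XF UE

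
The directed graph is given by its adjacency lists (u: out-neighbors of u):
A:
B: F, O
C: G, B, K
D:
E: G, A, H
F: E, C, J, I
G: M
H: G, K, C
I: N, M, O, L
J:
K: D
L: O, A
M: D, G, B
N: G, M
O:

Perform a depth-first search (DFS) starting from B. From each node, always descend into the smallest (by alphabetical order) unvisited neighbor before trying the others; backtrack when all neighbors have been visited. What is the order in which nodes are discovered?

Visit B
B → F
F → C
C → G
G → M
M → D
C → K
F → E
E → A
E → H
F → I
I → L
L → O
I → N
F → J

B, F, C, G, M, D, K, E, A, H, I, L, O, N, J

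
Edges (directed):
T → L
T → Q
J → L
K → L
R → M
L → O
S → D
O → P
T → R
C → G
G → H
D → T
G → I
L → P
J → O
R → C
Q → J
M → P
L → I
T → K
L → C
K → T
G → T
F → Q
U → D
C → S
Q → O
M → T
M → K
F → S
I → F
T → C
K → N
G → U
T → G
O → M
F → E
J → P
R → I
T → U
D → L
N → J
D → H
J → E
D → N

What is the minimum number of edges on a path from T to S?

Level 0: T
Level 1: C, G, K, L, Q, R, U
Level 2: D, H, I, J, M, N, O, P, S
Level 3: E, F
S first appears at level 2.

2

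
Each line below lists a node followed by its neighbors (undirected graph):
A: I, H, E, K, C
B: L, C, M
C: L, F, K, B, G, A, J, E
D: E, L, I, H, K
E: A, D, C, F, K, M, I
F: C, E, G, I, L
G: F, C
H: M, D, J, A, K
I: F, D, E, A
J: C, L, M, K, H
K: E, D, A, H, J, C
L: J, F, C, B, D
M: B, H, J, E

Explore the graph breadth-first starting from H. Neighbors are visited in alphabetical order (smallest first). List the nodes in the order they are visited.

H → A → D → J → K → M → C → E → I → L → B → F → G

Visit H; enqueue A, D, J, K, M → queue [A, D, J, K, M]
Visit A; enqueue C, E, I → queue [D, J, K, M, C, E, I]
Visit D; enqueue L → queue [J, K, M, C, E, I, L]
Visit J → queue [K, M, C, E, I, L]
Visit K → queue [M, C, E, I, L]
Visit M; enqueue B → queue [C, E, I, L, B]
Visit C; enqueue F, G → queue [E, I, L, B, F, G]
Visit E → queue [I, L, B, F, G]
Visit I → queue [L, B, F, G]
Visit L → queue [B, F, G]
Visit B → queue [F, G]
Visit F → queue [G]
Visit G → queue []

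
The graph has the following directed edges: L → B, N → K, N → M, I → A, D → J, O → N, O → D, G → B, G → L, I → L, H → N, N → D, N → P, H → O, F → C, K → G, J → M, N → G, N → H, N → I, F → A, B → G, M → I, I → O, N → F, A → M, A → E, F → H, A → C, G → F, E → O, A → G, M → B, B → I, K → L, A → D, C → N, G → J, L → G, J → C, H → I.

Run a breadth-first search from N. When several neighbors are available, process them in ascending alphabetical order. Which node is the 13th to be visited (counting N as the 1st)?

B

Visit N; enqueue D, F, G, H, I, K, M, P → queue [D, F, G, H, I, K, M, P]
Visit D; enqueue J → queue [F, G, H, I, K, M, P, J]
Visit F; enqueue A, C → queue [G, H, I, K, M, P, J, A, C]
Visit G; enqueue B, L → queue [H, I, K, M, P, J, A, C, B, L]
Visit H; enqueue O → queue [I, K, M, P, J, A, C, B, L, O]
Visit I → queue [K, M, P, J, A, C, B, L, O]
Visit K → queue [M, P, J, A, C, B, L, O]
Visit M → queue [P, J, A, C, B, L, O]
Visit P → queue [J, A, C, B, L, O]
Visit J → queue [A, C, B, L, O]
Visit A; enqueue E → queue [C, B, L, O, E]
Visit C → queue [B, L, O, E]
Visit B → queue [L, O, E]
Visit L → queue [O, E]
Visit O → queue [E]
Visit E → queue []

Visit order: N, D, F, G, H, I, K, M, P, J, A, C, B, L, O, E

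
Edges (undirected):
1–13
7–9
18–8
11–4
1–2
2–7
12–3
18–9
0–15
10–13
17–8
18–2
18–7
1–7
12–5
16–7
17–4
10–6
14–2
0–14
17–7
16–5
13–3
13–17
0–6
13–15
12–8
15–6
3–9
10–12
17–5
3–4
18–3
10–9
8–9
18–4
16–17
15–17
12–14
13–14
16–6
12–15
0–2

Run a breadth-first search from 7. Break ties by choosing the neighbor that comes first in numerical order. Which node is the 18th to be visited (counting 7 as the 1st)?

12

Visit 7; enqueue 1, 2, 9, 16, 17, 18 → queue [1, 2, 9, 16, 17, 18]
Visit 1; enqueue 13 → queue [2, 9, 16, 17, 18, 13]
Visit 2; enqueue 0, 14 → queue [9, 16, 17, 18, 13, 0, 14]
Visit 9; enqueue 3, 8, 10 → queue [16, 17, 18, 13, 0, 14, 3, 8, 10]
Visit 16; enqueue 5, 6 → queue [17, 18, 13, 0, 14, 3, 8, 10, 5, 6]
Visit 17; enqueue 4, 15 → queue [18, 13, 0, 14, 3, 8, 10, 5, 6, 4, 15]
Visit 18 → queue [13, 0, 14, 3, 8, 10, 5, 6, 4, 15]
Visit 13 → queue [0, 14, 3, 8, 10, 5, 6, 4, 15]
Visit 0 → queue [14, 3, 8, 10, 5, 6, 4, 15]
Visit 14; enqueue 12 → queue [3, 8, 10, 5, 6, 4, 15, 12]
Visit 3 → queue [8, 10, 5, 6, 4, 15, 12]
Visit 8 → queue [10, 5, 6, 4, 15, 12]
Visit 10 → queue [5, 6, 4, 15, 12]
Visit 5 → queue [6, 4, 15, 12]
Visit 6 → queue [4, 15, 12]
Visit 4; enqueue 11 → queue [15, 12, 11]
Visit 15 → queue [12, 11]
Visit 12 → queue [11]
Visit 11 → queue []

Visit order: 7, 1, 2, 9, 16, 17, 18, 13, 0, 14, 3, 8, 10, 5, 6, 4, 15, 12, 11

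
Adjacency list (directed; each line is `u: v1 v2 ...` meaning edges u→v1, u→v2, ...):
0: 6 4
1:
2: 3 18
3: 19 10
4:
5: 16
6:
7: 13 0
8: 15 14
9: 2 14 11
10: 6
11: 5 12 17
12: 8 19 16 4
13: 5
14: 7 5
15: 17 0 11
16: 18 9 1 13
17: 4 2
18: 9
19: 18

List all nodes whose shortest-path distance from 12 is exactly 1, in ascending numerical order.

Level 0: 12
Level 1: 4, 8, 16, 19
Level 2: 1, 9, 13, 14, 15, 18
Level 3: 0, 2, 5, 7, 11, 17
Level 4: 3, 6
Level 5: 10

4, 8, 16, 19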